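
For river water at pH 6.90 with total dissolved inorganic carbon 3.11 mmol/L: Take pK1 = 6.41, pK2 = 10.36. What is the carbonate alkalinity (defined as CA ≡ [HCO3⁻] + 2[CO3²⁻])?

CA = [HCO3⁻] + 2[CO3²⁻] = (α₁ + 2α₂)·DIC
At pH 6.90: [H⁺]/K1 = 10^-0.49 = 0.32359, K2/[H⁺] = 10^-3.46 = 0.00034674
α₁ = 1/(1 + 0.32359 + 0.00034674) = 1/1.3239 = 0.7553; α₂ = α₁·K2/[H⁺] = 0.0002619
α₁ + 2α₂ = 0.7558
CA = 0.7558 × 3.11 = 2.35 mmol/L

CA = 2.35 mmol/L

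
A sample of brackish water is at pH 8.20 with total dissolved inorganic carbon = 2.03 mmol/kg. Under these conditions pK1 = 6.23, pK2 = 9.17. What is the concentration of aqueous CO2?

[CO2*] = 19.5 μmol/kg

α₀ = 1 / (1 + K1/[H⁺] + K1K2/[H⁺]²) = 1 / (1 + 10^+1.97 + 10^+1.00)
   = 1 / (1 + 93.325 + 10.000) = 1/104.33 = 0.009585
[CO2*] = α₀ × DIC = 0.009585 × 2.03 = 0.0195 mmol/kg = 19.5 μmol/kg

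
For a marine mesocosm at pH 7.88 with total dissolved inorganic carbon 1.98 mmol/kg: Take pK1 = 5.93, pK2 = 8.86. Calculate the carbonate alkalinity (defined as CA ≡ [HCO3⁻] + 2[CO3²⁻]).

CA = [HCO3⁻] + 2[CO3²⁻] = (α₁ + 2α₂)·DIC
At pH 7.88: [H⁺]/K1 = 10^-1.95 = 0.011220, K2/[H⁺] = 10^-0.98 = 0.10471
α₁ = 1/(1 + 0.011220 + 0.10471) = 1/1.1159 = 0.8961; α₂ = α₁·K2/[H⁺] = 0.09383
α₁ + 2α₂ = 1.0838
CA = 1.0838 × 1.98 = 2.15 mmol/kg

CA = 2.15 mmol/kg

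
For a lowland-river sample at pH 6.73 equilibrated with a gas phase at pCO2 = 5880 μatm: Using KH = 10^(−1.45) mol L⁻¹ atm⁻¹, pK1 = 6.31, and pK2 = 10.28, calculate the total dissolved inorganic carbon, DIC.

[CO2*] = KH · pCO2 = 10^(−1.45) × 5880×10^-6 = 2.086×10^-4 mol/L
α₀ = 1/(1 + K1/[H⁺] + K1K2/[H⁺]²) = 1/(1 + 10^+0.42 + 10^-3.13) = 0.2754
DIC = [CO2*]/α₀ = 2.086×10^-4 / 0.2754 = 0.758 mmol/L

DIC = 0.758 mmol/L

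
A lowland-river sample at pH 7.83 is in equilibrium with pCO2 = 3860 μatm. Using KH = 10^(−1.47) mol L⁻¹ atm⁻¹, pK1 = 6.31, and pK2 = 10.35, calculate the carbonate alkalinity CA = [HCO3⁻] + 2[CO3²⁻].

[CO2*] = KH · pCO2 = 10^(−1.47) × 3860×10^-6 = 1.308×10^-4 mol/L
α₀ = 1/(1 + K1/[H⁺] + K1K2/[H⁺]²) = 1/(1 + 10^+1.52 + 10^-1.00) = 0.02923
DIC = [CO2*]/α₀ = 1.308×10^-4 / 0.02923 = 4.475 mmol/L
CA = (α₁ + 2α₂)·DIC = (0.9678 + 2×0.002923) × 4.475 = 4.36 mmol/L

CA = 4.36 mmol/L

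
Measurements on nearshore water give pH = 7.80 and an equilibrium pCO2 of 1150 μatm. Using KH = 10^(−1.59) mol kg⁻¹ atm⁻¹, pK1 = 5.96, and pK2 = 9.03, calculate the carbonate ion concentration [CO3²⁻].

[CO2*] = KH · pCO2 = 10^(−1.59) × 1150×10^-6 = 2.956×10^-5 mol/kg
α₀ = 1/(1 + K1/[H⁺] + K1K2/[H⁺]²) = 1/(1 + 10^+1.84 + 10^+0.61) = 0.01347
DIC = [CO2*]/α₀ = 2.956×10^-5 / 0.01347 = 2.195 mmol/kg
[CO3²⁻] = α₂·DIC; α₂ = 0.05486, so [CO3²⁻] = 0.05486 × 2.195 = 0.120 mmol/kg

[CO3²⁻] = 0.120 mmol/kg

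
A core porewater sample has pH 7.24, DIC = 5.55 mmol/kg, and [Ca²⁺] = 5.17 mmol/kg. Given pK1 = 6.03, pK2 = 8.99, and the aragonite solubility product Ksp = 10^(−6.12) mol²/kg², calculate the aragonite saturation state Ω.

Ω = 0.623

α₂ = 1 / (1 + [H⁺]/K2 + [H⁺]²/(K1K2)) = 1 / (1 + 10^+1.75 + 10^+0.54)
   = 1 / (1 + 56.234 + 3.4674) = 1/60.702 = 0.01647
[CO3²⁻] = α₂ × DIC = 0.01647 × 5.55 = 0.09143 mmol/kg
Ksp = 10^(−6.12) = 7.586×10^-7
Ω = [Ca²⁺][CO3²⁻]/Ksp = (5.17×10^-3)(9.143×10^-5) / 7.586×10^-7 = 0.623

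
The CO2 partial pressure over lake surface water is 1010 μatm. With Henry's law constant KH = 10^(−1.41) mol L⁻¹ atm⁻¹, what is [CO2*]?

[CO2*] = 39.3 μmol/L

KH = 10^(−1.41) = 3.890×10^-2 mol L⁻¹ atm⁻¹
[CO2*] = KH · pCO2 = 3.890×10^-2 × 1010×10^-6 atm = 3.93×10^-5 mol/L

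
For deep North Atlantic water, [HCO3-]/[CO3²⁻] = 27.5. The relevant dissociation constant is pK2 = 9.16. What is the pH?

pH = 7.72

From K2 = [H⁺][CO3²⁻]/[HCO3-]:  pH = pK2 − log₁₀([HCO3-]/[CO3²⁻])
log₁₀(27.5) = +1.439
pH = 9.16 − (+1.439) = 7.72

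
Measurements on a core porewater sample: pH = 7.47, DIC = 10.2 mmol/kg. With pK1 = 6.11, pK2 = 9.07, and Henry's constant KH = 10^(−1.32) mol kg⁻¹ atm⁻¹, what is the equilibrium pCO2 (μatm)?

α₀ = 1 / (1 + K1/[H⁺] + K1K2/[H⁺]²) = 1 / (1 + 10^+1.36 + 10^-0.24)
   = 1 / (1 + 22.909 + 0.57544) = 1/24.484 = 0.04084
[CO2*] = α₀ × DIC = 0.04084 × 10.2 = 0.4166 mmol/kg
pCO2 = [CO2*]/KH = 4.166×10^-4 / 4.786×10^-2 = 8700 μatm

pCO2 = 8700 μatm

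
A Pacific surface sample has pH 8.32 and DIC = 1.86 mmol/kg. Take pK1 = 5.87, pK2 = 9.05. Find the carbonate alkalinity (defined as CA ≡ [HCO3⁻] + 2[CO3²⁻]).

CA = [HCO3⁻] + 2[CO3²⁻] = (α₁ + 2α₂)·DIC
At pH 8.32: [H⁺]/K1 = 10^-2.45 = 0.0035481, K2/[H⁺] = 10^-0.73 = 0.18621
α₁ = 1/(1 + 0.0035481 + 0.18621) = 1/1.1898 = 0.8405; α₂ = α₁·K2/[H⁺] = 0.1565
α₁ + 2α₂ = 1.1535
CA = 1.1535 × 1.86 = 2.15 mmol/kg

CA = 2.15 mmol/kg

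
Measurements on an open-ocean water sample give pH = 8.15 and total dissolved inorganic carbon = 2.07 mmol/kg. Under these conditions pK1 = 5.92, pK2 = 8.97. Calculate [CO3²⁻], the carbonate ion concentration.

α₂ = 1 / (1 + [H⁺]/K2 + [H⁺]²/(K1K2)) = 1 / (1 + 10^+0.82 + 10^-1.41)
   = 1 / (1 + 6.6069 + 0.038905) = 1/7.6458 = 0.1308
[CO3²⁻] = α₂ × DIC = 0.1308 × 2.07 = 0.271 mmol/kg

[CO3²⁻] = 0.271 mmol/kg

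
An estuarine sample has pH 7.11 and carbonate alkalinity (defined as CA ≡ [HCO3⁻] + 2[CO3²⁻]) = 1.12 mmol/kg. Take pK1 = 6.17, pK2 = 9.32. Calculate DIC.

CA = [HCO3⁻] + 2[CO3²⁻] = (α₁ + 2α₂)·DIC
At pH 7.11: [H⁺]/K1 = 10^-0.94 = 0.11482, K2/[H⁺] = 10^-2.21 = 0.0061660
α₁ = 1/(1 + 0.11482 + 0.0061660) = 1/1.1210 = 0.8921; α₂ = α₁·K2/[H⁺] = 0.005500
α₁ + 2α₂ = 0.9031
DIC = CA / (α₁ + 2α₂) = 1.12 / 0.9031 = 1.24 mmol/kg

DIC = 1.24 mmol/kg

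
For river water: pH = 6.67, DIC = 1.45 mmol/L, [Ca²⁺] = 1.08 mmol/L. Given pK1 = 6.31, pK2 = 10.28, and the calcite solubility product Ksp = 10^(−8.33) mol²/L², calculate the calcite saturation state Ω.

Ω = 0.0572

α₂ = 1 / (1 + [H⁺]/K2 + [H⁺]²/(K1K2)) = 1 / (1 + 10^+3.61 + 10^+3.25)
   = 1 / (1 + 4073.8 + 1778.3) = 1/5853.1 = 0.0001709
[CO3²⁻] = α₂ × DIC = 0.0001709 × 1.45 = 0.0002477 mmol/L = 0.2477 μmol/L
Ksp = 10^(−8.33) = 4.677×10^-9
Ω = [Ca²⁺][CO3²⁻]/Ksp = (1.08×10^-3)(2.477×10^-7) / 4.677×10^-9 = 0.0572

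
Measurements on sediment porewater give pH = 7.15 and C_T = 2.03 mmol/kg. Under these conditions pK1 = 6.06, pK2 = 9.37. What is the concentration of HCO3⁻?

[HCO3⁻] = 1.87 mmol/kg

α₁ = 1 / (1 + [H⁺]/K1 + K2/[H⁺]) = 1 / (1 + 10^-1.09 + 10^-2.22)
   = 1 / (1 + 0.081283 + 0.0060256) = 1/1.0873 = 0.9197
[HCO3⁻] = α₁ × DIC = 0.9197 × 2.03 = 1.87 mmol/kg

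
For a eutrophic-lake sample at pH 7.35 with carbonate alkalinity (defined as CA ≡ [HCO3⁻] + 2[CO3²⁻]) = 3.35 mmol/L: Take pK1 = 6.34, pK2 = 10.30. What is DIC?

DIC = 3.67 mmol/L

CA = [HCO3⁻] + 2[CO3²⁻] = (α₁ + 2α₂)·DIC
At pH 7.35: [H⁺]/K1 = 10^-1.01 = 0.097724, K2/[H⁺] = 10^-2.95 = 0.0011220
α₁ = 1/(1 + 0.097724 + 0.0011220) = 1/1.0988 = 0.9100; α₂ = α₁·K2/[H⁺] = 0.001021
α₁ + 2α₂ = 0.9121
DIC = CA / (α₁ + 2α₂) = 3.35 / 0.9121 = 3.67 mmol/L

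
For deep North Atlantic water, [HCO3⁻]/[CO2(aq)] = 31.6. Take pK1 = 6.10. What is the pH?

From K1 = [H⁺][HCO3⁻]/[CO2(aq)]:  pH = pK1 + log₁₀([HCO3⁻]/[CO2(aq)])
log₁₀(31.6) = +1.500
pH = 6.10 + (+1.500) = 7.60

pH = 7.60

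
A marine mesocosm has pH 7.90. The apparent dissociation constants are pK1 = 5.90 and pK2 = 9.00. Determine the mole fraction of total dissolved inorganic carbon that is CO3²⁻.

α₂ = 0.0729

α₂ = 1 / (1 + [H⁺]/K2 + [H⁺]²/(K1K2)) = 1 / (1 + 10^+1.10 + 10^-0.90)
   = 1 / (1 + 12.589 + 0.12589) = 1/13.715 = 0.07291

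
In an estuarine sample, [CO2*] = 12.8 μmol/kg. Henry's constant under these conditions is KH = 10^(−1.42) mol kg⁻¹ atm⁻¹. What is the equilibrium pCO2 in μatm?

pCO2 = 337 μatm

KH = 10^(−1.42) = 3.802×10^-2 mol kg⁻¹ atm⁻¹
pCO2 = [CO2*]/KH = 12.8×10^-6 / 3.802×10^-2 = 3.37×10^-4 atm = 337 μatm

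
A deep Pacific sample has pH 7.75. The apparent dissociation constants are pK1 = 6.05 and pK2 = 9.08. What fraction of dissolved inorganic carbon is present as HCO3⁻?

α₁ = 0.937

α₁ = 1 / (1 + [H⁺]/K1 + K2/[H⁺]) = 1 / (1 + 10^-1.70 + 10^-1.33)
   = 1 / (1 + 0.019953 + 0.046774) = 1/1.0667 = 0.9374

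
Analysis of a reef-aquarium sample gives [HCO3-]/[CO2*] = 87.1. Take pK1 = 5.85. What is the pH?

From K1 = [H⁺][HCO3-]/[CO2*]:  pH = pK1 + log₁₀([HCO3-]/[CO2*])
log₁₀(87.1) = +1.940
pH = 5.85 + (+1.940) = 7.79

pH = 7.79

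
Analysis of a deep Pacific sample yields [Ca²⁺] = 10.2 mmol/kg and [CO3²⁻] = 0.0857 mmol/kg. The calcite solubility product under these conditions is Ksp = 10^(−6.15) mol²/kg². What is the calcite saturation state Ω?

Ω = 1.23

Ksp = 10^(−6.15) = 7.079×10^-7
Ω = [Ca²⁺][CO3²⁻]/Ksp = (10.2×10^-3)(0.0857×10^-3) / 7.079×10^-7 = 1.23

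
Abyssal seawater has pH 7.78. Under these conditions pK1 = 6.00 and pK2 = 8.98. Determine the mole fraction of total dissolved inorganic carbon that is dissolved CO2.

α₀ = 1 / (1 + K1/[H⁺] + K1K2/[H⁺]²) = 1 / (1 + 10^+1.78 + 10^+0.58)
   = 1 / (1 + 60.256 + 3.8019) = 1/65.058 = 0.01537

α₀ = 0.0154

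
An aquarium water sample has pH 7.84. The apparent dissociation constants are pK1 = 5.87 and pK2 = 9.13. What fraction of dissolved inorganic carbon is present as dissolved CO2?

α₀ = 0.0101

α₀ = 1 / (1 + K1/[H⁺] + K1K2/[H⁺]²) = 1 / (1 + 10^+1.97 + 10^+0.68)
   = 1 / (1 + 93.325 + 4.7863) = 1/99.112 = 0.01009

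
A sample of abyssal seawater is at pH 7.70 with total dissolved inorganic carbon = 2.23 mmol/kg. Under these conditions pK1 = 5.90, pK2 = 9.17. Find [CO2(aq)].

α₀ = 1 / (1 + K1/[H⁺] + K1K2/[H⁺]²) = 1 / (1 + 10^+1.80 + 10^+0.33)
   = 1 / (1 + 63.096 + 2.1380) = 1/66.234 = 0.01510
[CO2*] = α₀ × DIC = 0.01510 × 2.23 = 0.0337 mmol/kg

[CO2*] = 0.0337 mmol/kg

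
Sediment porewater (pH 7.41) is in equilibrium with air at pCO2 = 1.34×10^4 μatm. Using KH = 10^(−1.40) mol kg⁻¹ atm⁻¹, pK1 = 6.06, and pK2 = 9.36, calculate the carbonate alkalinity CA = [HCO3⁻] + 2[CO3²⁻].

[CO2*] = KH · pCO2 = 10^(−1.40) × 1.34×10^4×10^-6 = 5.335×10^-4 mol/kg
α₀ = 1/(1 + K1/[H⁺] + K1K2/[H⁺]²) = 1/(1 + 10^+1.35 + 10^-0.60) = 0.04230
DIC = [CO2*]/α₀ = 5.335×10^-4 / 0.04230 = 12.61 mmol/kg
CA = (α₁ + 2α₂)·DIC = (0.9471 + 2×0.01063) × 12.61 = 12.2 mmol/kg

CA = 12.2 mmol/kg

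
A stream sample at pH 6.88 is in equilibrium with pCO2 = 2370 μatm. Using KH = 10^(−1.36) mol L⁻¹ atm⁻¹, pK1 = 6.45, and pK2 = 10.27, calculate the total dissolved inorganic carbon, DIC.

[CO2*] = KH · pCO2 = 10^(−1.36) × 2370×10^-6 = 1.035×10^-4 mol/L
α₀ = 1/(1 + K1/[H⁺] + K1K2/[H⁺]²) = 1/(1 + 10^+0.43 + 10^-2.96) = 0.2708
DIC = [CO2*]/α₀ = 1.035×10^-4 / 0.2708 = 0.382 mmol/L

DIC = 0.382 mmol/L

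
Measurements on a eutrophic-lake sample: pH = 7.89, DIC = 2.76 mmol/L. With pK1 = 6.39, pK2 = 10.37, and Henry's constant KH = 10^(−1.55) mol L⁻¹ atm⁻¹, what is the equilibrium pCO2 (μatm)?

pCO2 = 2990 μatm

α₀ = 1 / (1 + K1/[H⁺] + K1K2/[H⁺]²) = 1 / (1 + 10^+1.50 + 10^-0.98)
   = 1 / (1 + 31.623 + 0.10471) = 1/32.727 = 0.03056
[CO2*] = α₀ × DIC = 0.03056 × 2.76 = 0.08433 mmol/L
pCO2 = [CO2*]/KH = 8.433×10^-5 / 2.818×10^-2 = 2990 μatm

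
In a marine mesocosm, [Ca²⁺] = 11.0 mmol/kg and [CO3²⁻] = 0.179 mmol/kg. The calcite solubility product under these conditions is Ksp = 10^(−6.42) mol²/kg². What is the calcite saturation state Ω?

Ksp = 10^(−6.42) = 3.802×10^-7
Ω = [Ca²⁺][CO3²⁻]/Ksp = (11.0×10^-3)(0.179×10^-3) / 3.802×10^-7 = 5.18

Ω = 5.18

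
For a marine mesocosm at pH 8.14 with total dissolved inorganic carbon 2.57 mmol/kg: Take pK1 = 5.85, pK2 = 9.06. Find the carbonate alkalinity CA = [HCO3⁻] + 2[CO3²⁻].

CA = [HCO3⁻] + 2[CO3²⁻] = (α₁ + 2α₂)·DIC
At pH 8.14: [H⁺]/K1 = 10^-2.29 = 0.0051286, K2/[H⁺] = 10^-0.92 = 0.12023
α₁ = 1/(1 + 0.0051286 + 0.12023) = 1/1.1254 = 0.8886; α₂ = α₁·K2/[H⁺] = 0.1068
α₁ + 2α₂ = 1.1023
CA = 1.1023 × 2.57 = 2.83 mmol/kg

CA = 2.83 mmol/kg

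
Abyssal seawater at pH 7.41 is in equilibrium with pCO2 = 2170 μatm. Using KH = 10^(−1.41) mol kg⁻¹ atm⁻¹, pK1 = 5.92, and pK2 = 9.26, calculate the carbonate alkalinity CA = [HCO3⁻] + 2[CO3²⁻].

[CO2*] = KH · pCO2 = 10^(−1.41) × 2170×10^-6 = 8.442×10^-5 mol/kg
α₀ = 1/(1 + K1/[H⁺] + K1K2/[H⁺]²) = 1/(1 + 10^+1.49 + 10^-0.36) = 0.03092
DIC = [CO2*]/α₀ = 8.442×10^-5 / 0.03092 = 2.730 mmol/kg
CA = (α₁ + 2α₂)·DIC = (0.9556 + 2×0.01350) × 2.730 = 2.68 mmol/kg

CA = 2.68 mmol/kg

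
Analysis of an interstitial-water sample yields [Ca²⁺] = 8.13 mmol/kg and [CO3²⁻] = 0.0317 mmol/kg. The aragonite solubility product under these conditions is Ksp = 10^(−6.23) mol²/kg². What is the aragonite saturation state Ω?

Ω = 0.438

Ksp = 10^(−6.23) = 5.888×10^-7
Ω = [Ca²⁺][CO3²⁻]/Ksp = (8.13×10^-3)(0.0317×10^-3) / 5.888×10^-7 = 0.438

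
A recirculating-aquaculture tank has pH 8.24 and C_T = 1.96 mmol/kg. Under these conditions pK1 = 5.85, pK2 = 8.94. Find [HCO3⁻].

[HCO3⁻] = 1.63 mmol/kg

α₁ = 1 / (1 + [H⁺]/K1 + K2/[H⁺]) = 1 / (1 + 10^-2.39 + 10^-0.70)
   = 1 / (1 + 0.0040738 + 0.19953) = 1/1.2036 = 0.8308
[HCO3⁻] = α₁ × DIC = 0.8308 × 1.96 = 1.63 mmol/kg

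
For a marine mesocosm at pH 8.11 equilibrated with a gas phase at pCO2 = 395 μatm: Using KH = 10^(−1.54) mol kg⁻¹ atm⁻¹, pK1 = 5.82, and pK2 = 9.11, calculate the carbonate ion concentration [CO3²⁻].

[CO2*] = KH · pCO2 = 10^(−1.54) × 395×10^-6 = 1.139×10^-5 mol/kg
α₀ = 1/(1 + K1/[H⁺] + K1K2/[H⁺]²) = 1/(1 + 10^+2.29 + 10^+1.29) = 0.004641
DIC = [CO2*]/α₀ = 1.139×10^-5 / 0.004641 = 2.455 mmol/kg
[CO3²⁻] = α₂·DIC; α₂ = 0.09049, so [CO3²⁻] = 0.09049 × 2.455 = 0.222 mmol/kg

[CO3²⁻] = 0.222 mmol/kg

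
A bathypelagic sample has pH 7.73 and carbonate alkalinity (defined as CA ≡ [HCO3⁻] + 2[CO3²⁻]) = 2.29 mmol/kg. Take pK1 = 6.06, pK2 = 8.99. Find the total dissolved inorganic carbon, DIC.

CA = [HCO3⁻] + 2[CO3²⁻] = (α₁ + 2α₂)·DIC
At pH 7.73: [H⁺]/K1 = 10^-1.67 = 0.021380, K2/[H⁺] = 10^-1.26 = 0.054954
α₁ = 1/(1 + 0.021380 + 0.054954) = 1/1.0763 = 0.9291; α₂ = α₁·K2/[H⁺] = 0.05106
α₁ + 2α₂ = 1.0312
DIC = CA / (α₁ + 2α₂) = 2.29 / 1.0312 = 2.22 mmol/kg

DIC = 2.22 mmol/kg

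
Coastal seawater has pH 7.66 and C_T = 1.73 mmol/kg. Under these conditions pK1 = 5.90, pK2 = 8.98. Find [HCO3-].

α₁ = 1 / (1 + [H⁺]/K1 + K2/[H⁺]) = 1 / (1 + 10^-1.76 + 10^-1.32)
   = 1 / (1 + 0.017378 + 0.047863) = 1/1.0652 = 0.9388
[HCO3⁻] = α₁ × DIC = 0.9388 × 1.73 = 1.62 mmol/kg

[HCO3⁻] = 1.62 mmol/kg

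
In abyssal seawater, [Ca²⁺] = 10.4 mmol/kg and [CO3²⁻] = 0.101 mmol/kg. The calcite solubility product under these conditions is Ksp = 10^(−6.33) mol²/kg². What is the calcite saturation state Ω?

Ω = 2.25

Ksp = 10^(−6.33) = 4.677×10^-7
Ω = [Ca²⁺][CO3²⁻]/Ksp = (10.4×10^-3)(0.101×10^-3) / 4.677×10^-7 = 2.25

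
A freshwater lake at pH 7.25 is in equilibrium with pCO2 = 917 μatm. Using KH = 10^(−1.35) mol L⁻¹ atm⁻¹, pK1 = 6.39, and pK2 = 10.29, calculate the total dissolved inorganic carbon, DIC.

[CO2*] = KH · pCO2 = 10^(−1.35) × 917×10^-6 = 4.096×10^-5 mol/L
α₀ = 1/(1 + K1/[H⁺] + K1K2/[H⁺]²) = 1/(1 + 10^+0.86 + 10^-2.18) = 0.1212
DIC = [CO2*]/α₀ = 4.096×10^-5 / 0.1212 = 0.338 mmol/L

DIC = 0.338 mmol/L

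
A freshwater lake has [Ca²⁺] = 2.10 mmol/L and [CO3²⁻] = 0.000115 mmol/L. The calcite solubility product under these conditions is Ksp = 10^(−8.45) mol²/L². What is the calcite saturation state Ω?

Ω = 0.0681

Ksp = 10^(−8.45) = 3.548×10^-9
Ω = [Ca²⁺][CO3²⁻]/Ksp = (2.10×10^-3)(0.000115×10^-3) / 3.548×10^-9 = 0.0681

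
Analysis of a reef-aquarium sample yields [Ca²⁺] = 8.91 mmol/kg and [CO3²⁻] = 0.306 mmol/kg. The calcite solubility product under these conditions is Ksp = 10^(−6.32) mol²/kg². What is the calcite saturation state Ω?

Ω = 5.70

Ksp = 10^(−6.32) = 4.786×10^-7
Ω = [Ca²⁺][CO3²⁻]/Ksp = (8.91×10^-3)(0.306×10^-3) / 4.786×10^-7 = 5.70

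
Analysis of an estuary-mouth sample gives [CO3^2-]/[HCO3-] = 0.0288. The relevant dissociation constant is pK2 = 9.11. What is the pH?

From K2 = [H⁺][CO3^2-]/[HCO3-]:  pH = pK2 + log₁₀([CO3^2-]/[HCO3-])
log₁₀(0.0288) = -1.541
pH = 9.11 + (-1.541) = 7.57

pH = 7.57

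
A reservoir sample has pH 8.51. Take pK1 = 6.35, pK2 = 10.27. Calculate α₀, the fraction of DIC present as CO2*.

α₀ = 0.00675

α₀ = 1 / (1 + K1/[H⁺] + K1K2/[H⁺]²) = 1 / (1 + 10^+2.16 + 10^+0.40)
   = 1 / (1 + 144.54 + 2.5119) = 1/148.06 = 0.006754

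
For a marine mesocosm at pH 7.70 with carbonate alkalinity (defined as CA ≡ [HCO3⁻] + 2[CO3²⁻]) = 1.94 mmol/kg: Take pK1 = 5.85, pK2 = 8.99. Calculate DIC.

CA = [HCO3⁻] + 2[CO3²⁻] = (α₁ + 2α₂)·DIC
At pH 7.70: [H⁺]/K1 = 10^-1.85 = 0.014125, K2/[H⁺] = 10^-1.29 = 0.051286
α₁ = 1/(1 + 0.014125 + 0.051286) = 1/1.0654 = 0.9386; α₂ = α₁·K2/[H⁺] = 0.04814
α₁ + 2α₂ = 1.0349
DIC = CA / (α₁ + 2α₂) = 1.94 / 1.0349 = 1.87 mmol/kg

DIC = 1.87 mmol/kg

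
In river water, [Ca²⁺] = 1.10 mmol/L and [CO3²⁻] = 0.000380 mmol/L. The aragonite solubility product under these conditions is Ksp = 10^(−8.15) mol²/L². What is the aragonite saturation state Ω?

Ksp = 10^(−8.15) = 7.079×10^-9
Ω = [Ca²⁺][CO3²⁻]/Ksp = (1.10×10^-3)(0.000380×10^-3) / 7.079×10^-9 = 0.0590

Ω = 0.0590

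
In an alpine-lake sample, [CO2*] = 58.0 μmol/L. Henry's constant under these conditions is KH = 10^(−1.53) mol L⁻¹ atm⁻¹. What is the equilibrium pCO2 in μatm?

KH = 10^(−1.53) = 2.951×10^-2 mol L⁻¹ atm⁻¹
pCO2 = [CO2*]/KH = 58.0×10^-6 / 2.951×10^-2 = 1.97×10^-3 atm = 1970 μatm

pCO2 = 1970 μatm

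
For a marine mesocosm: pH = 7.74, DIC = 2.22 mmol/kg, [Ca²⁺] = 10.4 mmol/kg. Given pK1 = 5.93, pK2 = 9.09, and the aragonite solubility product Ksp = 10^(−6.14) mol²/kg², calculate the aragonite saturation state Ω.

Ω = 1.34

α₂ = 1 / (1 + [H⁺]/K2 + [H⁺]²/(K1K2)) = 1 / (1 + 10^+1.35 + 10^-0.46)
   = 1 / (1 + 22.387 + 0.34674) = 1/23.734 = 0.04213
[CO3²⁻] = α₂ × DIC = 0.04213 × 2.22 = 0.09354 mmol/kg
Ksp = 10^(−6.14) = 7.244×10^-7
Ω = [Ca²⁺][CO3²⁻]/Ksp = (10.4×10^-3)(9.354×10^-5) / 7.244×10^-7 = 1.34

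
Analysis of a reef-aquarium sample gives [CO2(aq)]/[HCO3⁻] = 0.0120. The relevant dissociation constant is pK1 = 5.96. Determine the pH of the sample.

pH = 7.88

From K1 = [H⁺][HCO3⁻]/[CO2(aq)]:  pH = pK1 − log₁₀([CO2(aq)]/[HCO3⁻])
log₁₀(0.0120) = -1.921
pH = 5.96 − (-1.921) = 7.88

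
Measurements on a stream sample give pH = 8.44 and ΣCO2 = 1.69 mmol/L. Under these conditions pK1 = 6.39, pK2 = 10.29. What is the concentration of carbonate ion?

[CO3²⁻] = 0.0233 mmol/L

α₂ = 1 / (1 + [H⁺]/K2 + [H⁺]²/(K1K2)) = 1 / (1 + 10^+1.85 + 10^-0.20)
   = 1 / (1 + 70.795 + 0.63096) = 1/72.426 = 0.01381
[CO3²⁻] = α₂ × DIC = 0.01381 × 1.69 = 0.0233 mmol/L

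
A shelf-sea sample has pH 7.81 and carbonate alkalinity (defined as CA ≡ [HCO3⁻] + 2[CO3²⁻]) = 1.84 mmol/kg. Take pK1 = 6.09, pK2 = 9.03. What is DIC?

DIC = 1.77 mmol/kg

CA = [HCO3⁻] + 2[CO3²⁻] = (α₁ + 2α₂)·DIC
At pH 7.81: [H⁺]/K1 = 10^-1.72 = 0.019055, K2/[H⁺] = 10^-1.22 = 0.060256
α₁ = 1/(1 + 0.019055 + 0.060256) = 1/1.0793 = 0.9265; α₂ = α₁·K2/[H⁺] = 0.05583
α₁ + 2α₂ = 1.0382
DIC = CA / (α₁ + 2α₂) = 1.84 / 1.0382 = 1.77 mmol/kg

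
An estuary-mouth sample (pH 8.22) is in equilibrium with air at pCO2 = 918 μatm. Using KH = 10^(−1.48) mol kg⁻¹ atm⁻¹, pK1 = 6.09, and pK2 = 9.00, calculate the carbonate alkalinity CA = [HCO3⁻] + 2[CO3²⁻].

CA = 5.46 mmol/kg

[CO2*] = KH · pCO2 = 10^(−1.48) × 918×10^-6 = 3.040×10^-5 mol/kg
α₀ = 1/(1 + K1/[H⁺] + K1K2/[H⁺]²) = 1/(1 + 10^+2.13 + 10^+1.35) = 0.006318
DIC = [CO2*]/α₀ = 3.040×10^-5 / 0.006318 = 4.811 mmol/kg
CA = (α₁ + 2α₂)·DIC = (0.8522 + 2×0.1414) × 4.811 = 5.46 mmol/kg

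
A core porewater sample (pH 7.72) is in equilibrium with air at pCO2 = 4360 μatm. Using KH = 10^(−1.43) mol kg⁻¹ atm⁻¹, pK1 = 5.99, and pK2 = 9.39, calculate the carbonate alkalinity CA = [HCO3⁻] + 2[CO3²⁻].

CA = 9.07 mmol/kg

[CO2*] = KH · pCO2 = 10^(−1.43) × 4360×10^-6 = 1.620×10^-4 mol/kg
α₀ = 1/(1 + K1/[H⁺] + K1K2/[H⁺]²) = 1/(1 + 10^+1.73 + 10^+0.06) = 0.01790
DIC = [CO2*]/α₀ = 1.620×10^-4 / 0.01790 = 9.047 mmol/kg
CA = (α₁ + 2α₂)·DIC = (0.9615 + 2×0.02056) × 9.047 = 9.07 mmol/kg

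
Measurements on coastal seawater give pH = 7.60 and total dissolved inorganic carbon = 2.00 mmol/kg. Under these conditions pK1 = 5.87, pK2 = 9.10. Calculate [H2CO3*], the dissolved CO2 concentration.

α₀ = 1 / (1 + K1/[H⁺] + K1K2/[H⁺]²) = 1 / (1 + 10^+1.73 + 10^+0.23)
   = 1 / (1 + 53.703 + 1.6982) = 1/56.401 = 0.01773
[CO2*] = α₀ × DIC = 0.01773 × 2.00 = 0.0355 mmol/kg

[CO2*] = 0.0355 mmol/kg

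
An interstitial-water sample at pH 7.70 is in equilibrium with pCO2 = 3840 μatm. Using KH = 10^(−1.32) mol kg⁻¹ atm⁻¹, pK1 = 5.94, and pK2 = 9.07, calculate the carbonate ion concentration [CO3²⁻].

[CO3²⁻] = 0.451 mmol/kg

[CO2*] = KH · pCO2 = 10^(−1.32) × 3840×10^-6 = 1.838×10^-4 mol/kg
α₀ = 1/(1 + K1/[H⁺] + K1K2/[H⁺]²) = 1/(1 + 10^+1.76 + 10^+0.39) = 0.01639
DIC = [CO2*]/α₀ = 1.838×10^-4 / 0.01639 = 11.21 mmol/kg
[CO3²⁻] = α₂·DIC; α₂ = 0.04024, so [CO3²⁻] = 0.04024 × 11.21 = 0.451 mmol/kg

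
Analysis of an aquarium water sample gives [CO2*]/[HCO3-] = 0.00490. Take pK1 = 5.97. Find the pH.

From K1 = [H⁺][HCO3-]/[CO2*]:  pH = pK1 − log₁₀([CO2*]/[HCO3-])
log₁₀(0.00490) = -2.310
pH = 5.97 − (-2.310) = 8.28

pH = 8.28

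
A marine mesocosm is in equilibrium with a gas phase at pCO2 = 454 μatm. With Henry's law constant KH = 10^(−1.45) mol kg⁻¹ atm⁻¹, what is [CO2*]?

[CO2*] = 16.1 μmol/kg

KH = 10^(−1.45) = 3.548×10^-2 mol kg⁻¹ atm⁻¹
[CO2*] = KH · pCO2 = 3.548×10^-2 × 454×10^-6 atm = 1.61×10^-5 mol/kg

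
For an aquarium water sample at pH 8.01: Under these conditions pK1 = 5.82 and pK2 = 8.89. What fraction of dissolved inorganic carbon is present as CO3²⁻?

α₂ = 0.116

α₂ = 1 / (1 + [H⁺]/K2 + [H⁺]²/(K1K2)) = 1 / (1 + 10^+0.88 + 10^-1.31)
   = 1 / (1 + 7.5858 + 0.048978) = 1/8.6348 = 0.1158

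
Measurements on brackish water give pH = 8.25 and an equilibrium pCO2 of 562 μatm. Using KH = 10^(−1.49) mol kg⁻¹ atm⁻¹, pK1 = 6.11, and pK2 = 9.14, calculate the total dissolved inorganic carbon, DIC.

[CO2*] = KH · pCO2 = 10^(−1.49) × 562×10^-6 = 1.819×10^-5 mol/kg
α₀ = 1/(1 + K1/[H⁺] + K1K2/[H⁺]²) = 1/(1 + 10^+2.14 + 10^+1.25) = 0.006377
DIC = [CO2*]/α₀ = 1.819×10^-5 / 0.006377 = 2.85 mmol/kg

DIC = 2.85 mmol/kg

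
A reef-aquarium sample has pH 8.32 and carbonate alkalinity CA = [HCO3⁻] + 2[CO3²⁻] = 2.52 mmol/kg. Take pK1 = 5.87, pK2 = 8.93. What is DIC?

DIC = 2.11 mmol/kg

CA = [HCO3⁻] + 2[CO3²⁻] = (α₁ + 2α₂)·DIC
At pH 8.32: [H⁺]/K1 = 10^-2.45 = 0.0035481, K2/[H⁺] = 10^-0.61 = 0.24547
α₁ = 1/(1 + 0.0035481 + 0.24547) = 1/1.2490 = 0.8006; α₂ = α₁·K2/[H⁺] = 0.1965
α₁ + 2α₂ = 1.1937
DIC = CA / (α₁ + 2α₂) = 2.52 / 1.1937 = 2.11 mmol/kg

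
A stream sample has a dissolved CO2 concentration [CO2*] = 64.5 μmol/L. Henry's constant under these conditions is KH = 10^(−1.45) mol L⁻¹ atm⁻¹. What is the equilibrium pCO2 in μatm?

KH = 10^(−1.45) = 3.548×10^-2 mol L⁻¹ atm⁻¹
pCO2 = [CO2*]/KH = 64.5×10^-6 / 3.548×10^-2 = 1.82×10^-3 atm = 1820 μatm

pCO2 = 1820 μatm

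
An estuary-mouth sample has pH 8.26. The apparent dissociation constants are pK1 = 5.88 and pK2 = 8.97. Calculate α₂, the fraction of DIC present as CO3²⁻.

α₂ = 1 / (1 + [H⁺]/K2 + [H⁺]²/(K1K2)) = 1 / (1 + 10^+0.71 + 10^-1.67)
   = 1 / (1 + 5.1286 + 0.021380) = 1/6.1500 = 0.1626

α₂ = 0.163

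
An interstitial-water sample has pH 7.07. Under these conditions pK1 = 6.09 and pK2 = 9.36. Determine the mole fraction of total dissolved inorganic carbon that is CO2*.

α₀ = 1 / (1 + K1/[H⁺] + K1K2/[H⁺]²) = 1 / (1 + 10^+0.98 + 10^-1.31)
   = 1 / (1 + 9.5499 + 0.048978) = 1/10.599 = 0.09435

α₀ = 0.0943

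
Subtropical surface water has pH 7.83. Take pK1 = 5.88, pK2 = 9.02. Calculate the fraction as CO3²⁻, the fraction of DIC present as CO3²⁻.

α₂ = 0.0600

α₂ = 1 / (1 + [H⁺]/K2 + [H⁺]²/(K1K2)) = 1 / (1 + 10^+1.19 + 10^-0.76)
   = 1 / (1 + 15.488 + 0.17378) = 1/16.662 = 0.06002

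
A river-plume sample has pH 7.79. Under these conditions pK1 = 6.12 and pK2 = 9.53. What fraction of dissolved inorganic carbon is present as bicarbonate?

α₁ = 1 / (1 + [H⁺]/K1 + K2/[H⁺]) = 1 / (1 + 10^-1.67 + 10^-1.74)
   = 1 / (1 + 0.021380 + 0.018197) = 1/1.0396 = 0.9619

α₁ = 0.962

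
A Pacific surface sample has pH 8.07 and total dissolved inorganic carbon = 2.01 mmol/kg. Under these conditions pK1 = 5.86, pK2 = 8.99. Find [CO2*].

[CO2*] = 11.0 μmol/kg

α₀ = 1 / (1 + K1/[H⁺] + K1K2/[H⁺]²) = 1 / (1 + 10^+2.21 + 10^+1.29)
   = 1 / (1 + 162.18 + 19.498) = 1/182.68 = 0.005474
[CO2*] = α₀ × DIC = 0.005474 × 2.01 = 0.0110 mmol/kg = 11.0 μmol/kg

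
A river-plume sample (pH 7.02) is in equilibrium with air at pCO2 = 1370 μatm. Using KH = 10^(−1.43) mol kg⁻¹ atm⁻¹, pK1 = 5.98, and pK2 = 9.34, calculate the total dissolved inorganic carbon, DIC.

DIC = 0.612 mmol/kg

[CO2*] = KH · pCO2 = 10^(−1.43) × 1370×10^-6 = 5.090×10^-5 mol/kg
α₀ = 1/(1 + K1/[H⁺] + K1K2/[H⁺]²) = 1/(1 + 10^+1.04 + 10^-1.28) = 0.08321
DIC = [CO2*]/α₀ = 5.090×10^-5 / 0.08321 = 0.612 mmol/kg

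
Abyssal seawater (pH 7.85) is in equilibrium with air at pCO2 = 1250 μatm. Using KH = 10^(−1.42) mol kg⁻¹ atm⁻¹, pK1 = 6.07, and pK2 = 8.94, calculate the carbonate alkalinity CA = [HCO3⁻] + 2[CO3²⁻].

[CO2*] = KH · pCO2 = 10^(−1.42) × 1250×10^-6 = 4.752×10^-5 mol/kg
α₀ = 1/(1 + K1/[H⁺] + K1K2/[H⁺]²) = 1/(1 + 10^+1.78 + 10^+0.69) = 0.01512
DIC = [CO2*]/α₀ = 4.752×10^-5 / 0.01512 = 3.144 mmol/kg
CA = (α₁ + 2α₂)·DIC = (0.9108 + 2×0.07404) × 3.144 = 3.33 mmol/kg

CA = 3.33 mmol/kg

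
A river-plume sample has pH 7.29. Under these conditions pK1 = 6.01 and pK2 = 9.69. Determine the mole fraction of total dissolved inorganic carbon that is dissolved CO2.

α₀ = 0.0497

α₀ = 1 / (1 + K1/[H⁺] + K1K2/[H⁺]²) = 1 / (1 + 10^+1.28 + 10^-1.12)
   = 1 / (1 + 19.055 + 0.075858) = 1/20.130 = 0.04968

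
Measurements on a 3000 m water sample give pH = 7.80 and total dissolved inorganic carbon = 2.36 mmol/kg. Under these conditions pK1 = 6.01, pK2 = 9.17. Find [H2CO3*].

[CO2*] = 0.0361 mmol/kg

α₀ = 1 / (1 + K1/[H⁺] + K1K2/[H⁺]²) = 1 / (1 + 10^+1.79 + 10^+0.42)
   = 1 / (1 + 61.660 + 2.6303) = 1/65.290 = 0.01532
[CO2*] = α₀ × DIC = 0.01532 × 2.36 = 0.0361 mmol/kg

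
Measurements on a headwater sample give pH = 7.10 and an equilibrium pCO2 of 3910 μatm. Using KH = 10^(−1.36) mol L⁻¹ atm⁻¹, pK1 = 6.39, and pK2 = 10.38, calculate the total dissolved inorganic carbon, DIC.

[CO2*] = KH · pCO2 = 10^(−1.36) × 3910×10^-6 = 1.707×10^-4 mol/L
α₀ = 1/(1 + K1/[H⁺] + K1K2/[H⁺]²) = 1/(1 + 10^+0.71 + 10^-2.57) = 0.1631
DIC = [CO2*]/α₀ = 1.707×10^-4 / 0.1631 = 1.05 mmol/L

DIC = 1.05 mmol/L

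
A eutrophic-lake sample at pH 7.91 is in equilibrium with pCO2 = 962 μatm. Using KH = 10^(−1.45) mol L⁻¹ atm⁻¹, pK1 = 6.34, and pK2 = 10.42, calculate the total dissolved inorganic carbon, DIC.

[CO2*] = KH · pCO2 = 10^(−1.45) × 962×10^-6 = 3.413×10^-5 mol/L
α₀ = 1/(1 + K1/[H⁺] + K1K2/[H⁺]²) = 1/(1 + 10^+1.57 + 10^-0.94) = 0.02613
DIC = [CO2*]/α₀ = 3.413×10^-5 / 0.02613 = 1.31 mmol/L

DIC = 1.31 mmol/L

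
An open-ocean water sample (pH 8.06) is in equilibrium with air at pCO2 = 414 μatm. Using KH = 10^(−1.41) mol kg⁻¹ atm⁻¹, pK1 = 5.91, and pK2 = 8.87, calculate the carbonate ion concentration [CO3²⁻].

[CO2*] = KH · pCO2 = 10^(−1.41) × 414×10^-6 = 1.611×10^-5 mol/kg
α₀ = 1/(1 + K1/[H⁺] + K1K2/[H⁺]²) = 1/(1 + 10^+2.15 + 10^+1.34) = 0.006093
DIC = [CO2*]/α₀ = 1.611×10^-5 / 0.006093 = 2.644 mmol/kg
[CO3²⁻] = α₂·DIC; α₂ = 0.1333, so [CO3²⁻] = 0.1333 × 2.644 = 0.352 mmol/kg

[CO3²⁻] = 0.352 mmol/kg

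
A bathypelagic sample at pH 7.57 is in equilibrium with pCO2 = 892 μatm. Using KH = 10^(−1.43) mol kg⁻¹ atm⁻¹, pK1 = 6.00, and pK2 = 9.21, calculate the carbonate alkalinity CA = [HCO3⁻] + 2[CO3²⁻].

CA = 1.29 mmol/kg

[CO2*] = KH · pCO2 = 10^(−1.43) × 892×10^-6 = 3.314×10^-5 mol/kg
α₀ = 1/(1 + K1/[H⁺] + K1K2/[H⁺]²) = 1/(1 + 10^+1.57 + 10^-0.07) = 0.02564
DIC = [CO2*]/α₀ = 3.314×10^-5 / 0.02564 = 1.293 mmol/kg
CA = (α₁ + 2α₂)·DIC = (0.9525 + 2×0.02182) × 1.293 = 1.29 mmol/kg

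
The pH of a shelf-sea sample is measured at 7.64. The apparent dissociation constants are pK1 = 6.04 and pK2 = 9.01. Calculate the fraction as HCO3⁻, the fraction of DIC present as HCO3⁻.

α₁ = 1 / (1 + [H⁺]/K1 + K2/[H⁺]) = 1 / (1 + 10^-1.60 + 10^-1.37)
   = 1 / (1 + 0.025119 + 0.042658) = 1/1.0678 = 0.9365

α₁ = 0.937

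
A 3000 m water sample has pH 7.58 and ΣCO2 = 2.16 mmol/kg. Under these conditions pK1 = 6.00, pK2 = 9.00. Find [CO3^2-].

α₂ = 1 / (1 + [H⁺]/K2 + [H⁺]²/(K1K2)) = 1 / (1 + 10^+1.42 + 10^-0.16)
   = 1 / (1 + 26.303 + 0.69183) = 1/27.995 = 0.03572
[CO3²⁻] = α₂ × DIC = 0.03572 × 2.16 = 0.0772 mmol/kg

[CO3²⁻] = 0.0772 mmol/kg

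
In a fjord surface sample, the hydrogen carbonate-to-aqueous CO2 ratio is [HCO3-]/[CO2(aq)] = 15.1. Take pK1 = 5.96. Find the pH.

pH = 7.14

From K1 = [H⁺][HCO3-]/[CO2(aq)]:  pH = pK1 + log₁₀([HCO3-]/[CO2(aq)])
log₁₀(15.1) = +1.179
pH = 5.96 + (+1.179) = 7.14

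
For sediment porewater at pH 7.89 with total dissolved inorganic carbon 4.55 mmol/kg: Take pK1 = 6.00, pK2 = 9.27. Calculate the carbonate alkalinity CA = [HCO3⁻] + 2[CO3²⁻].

CA = [HCO3⁻] + 2[CO3²⁻] = (α₁ + 2α₂)·DIC
At pH 7.89: [H⁺]/K1 = 10^-1.89 = 0.012882, K2/[H⁺] = 10^-1.38 = 0.041687
α₁ = 1/(1 + 0.012882 + 0.041687) = 1/1.0546 = 0.9483; α₂ = α₁·K2/[H⁺] = 0.03953
α₁ + 2α₂ = 1.0273
CA = 1.0273 × 4.55 = 4.67 mmol/kg

CA = 4.67 mmol/kg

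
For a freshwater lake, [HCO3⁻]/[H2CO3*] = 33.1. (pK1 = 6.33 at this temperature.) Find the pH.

From K1 = [H⁺][HCO3⁻]/[H2CO3*]:  pH = pK1 + log₁₀([HCO3⁻]/[H2CO3*])
log₁₀(33.1) = +1.520
pH = 6.33 + (+1.520) = 7.85

pH = 7.85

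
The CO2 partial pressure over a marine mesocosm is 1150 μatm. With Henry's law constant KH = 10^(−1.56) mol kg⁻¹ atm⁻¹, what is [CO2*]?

[CO2*] = 31.7 μmol/kg

KH = 10^(−1.56) = 2.754×10^-2 mol kg⁻¹ atm⁻¹
[CO2*] = KH · pCO2 = 2.754×10^-2 × 1150×10^-6 atm = 3.17×10^-5 mol/kg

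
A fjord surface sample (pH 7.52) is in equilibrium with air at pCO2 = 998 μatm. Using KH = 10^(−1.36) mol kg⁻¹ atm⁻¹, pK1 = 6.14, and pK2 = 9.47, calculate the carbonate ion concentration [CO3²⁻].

[CO2*] = KH · pCO2 = 10^(−1.36) × 998×10^-6 = 4.356×10^-5 mol/kg
α₀ = 1/(1 + K1/[H⁺] + K1K2/[H⁺]²) = 1/(1 + 10^+1.38 + 10^-0.57) = 0.03959
DIC = [CO2*]/α₀ = 4.356×10^-5 / 0.03959 = 1.100 mmol/kg
[CO3²⁻] = α₂·DIC; α₂ = 0.01066, so [CO3²⁻] = 0.01066 × 1.100 = 0.0117 mmol/kg = 11.7 μmol/kg

[CO3²⁻] = 11.7 μmol/kg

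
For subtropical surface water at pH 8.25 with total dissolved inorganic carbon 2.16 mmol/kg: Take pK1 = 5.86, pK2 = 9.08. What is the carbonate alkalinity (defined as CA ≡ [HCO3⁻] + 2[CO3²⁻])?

CA = 2.43 mmol/kg

CA = [HCO3⁻] + 2[CO3²⁻] = (α₁ + 2α₂)·DIC
At pH 8.25: [H⁺]/K1 = 10^-2.39 = 0.0040738, K2/[H⁺] = 10^-0.83 = 0.14791
α₁ = 1/(1 + 0.0040738 + 0.14791) = 1/1.1520 = 0.8681; α₂ = α₁·K2/[H⁺] = 0.1284
α₁ + 2α₂ = 1.1249
CA = 1.1249 × 2.16 = 2.43 mmol/kg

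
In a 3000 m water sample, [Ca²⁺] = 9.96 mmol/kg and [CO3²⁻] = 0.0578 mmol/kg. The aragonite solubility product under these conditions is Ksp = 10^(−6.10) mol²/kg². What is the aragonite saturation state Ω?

Ω = 0.725

Ksp = 10^(−6.10) = 7.943×10^-7
Ω = [Ca²⁺][CO3²⁻]/Ksp = (9.96×10^-3)(0.0578×10^-3) / 7.943×10^-7 = 0.725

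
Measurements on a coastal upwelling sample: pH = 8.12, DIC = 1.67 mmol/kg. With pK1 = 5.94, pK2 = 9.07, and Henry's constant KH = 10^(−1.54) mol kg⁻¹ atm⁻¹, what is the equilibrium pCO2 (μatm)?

pCO2 = 342 μatm

α₀ = 1 / (1 + K1/[H⁺] + K1K2/[H⁺]²) = 1 / (1 + 10^+2.18 + 10^+1.23)
   = 1 / (1 + 151.36 + 16.982) = 1/169.34 = 0.005905
[CO2*] = α₀ × DIC = 0.005905 × 1.67 = 0.009862 mmol/kg = 9.862 μmol/kg
pCO2 = [CO2*]/KH = 9.862×10^-6 / 2.884×10^-2 = 342 μatm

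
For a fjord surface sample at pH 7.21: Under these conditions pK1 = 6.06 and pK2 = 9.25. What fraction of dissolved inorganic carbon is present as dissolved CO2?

α₀ = 0.0656

α₀ = 1 / (1 + K1/[H⁺] + K1K2/[H⁺]²) = 1 / (1 + 10^+1.15 + 10^-0.89)
   = 1 / (1 + 14.125 + 0.12882) = 1/15.254 = 0.06556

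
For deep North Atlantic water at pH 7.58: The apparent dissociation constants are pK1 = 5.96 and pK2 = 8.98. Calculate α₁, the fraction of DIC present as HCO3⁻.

α₁ = 1 / (1 + [H⁺]/K1 + K2/[H⁺]) = 1 / (1 + 10^-1.62 + 10^-1.40)
   = 1 / (1 + 0.023988 + 0.039811) = 1/1.0638 = 0.9400

α₁ = 0.940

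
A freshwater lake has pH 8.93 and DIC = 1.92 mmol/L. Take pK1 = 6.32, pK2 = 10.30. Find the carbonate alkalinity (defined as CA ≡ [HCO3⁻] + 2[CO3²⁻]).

CA = 1.99 mmol/L

CA = [HCO3⁻] + 2[CO3²⁻] = (α₁ + 2α₂)·DIC
At pH 8.93: [H⁺]/K1 = 10^-2.61 = 0.0024547, K2/[H⁺] = 10^-1.37 = 0.042658
α₁ = 1/(1 + 0.0024547 + 0.042658) = 1/1.0451 = 0.9568; α₂ = α₁·K2/[H⁺] = 0.04082
α₁ + 2α₂ = 1.0385
CA = 1.0385 × 1.92 = 1.99 mmol/L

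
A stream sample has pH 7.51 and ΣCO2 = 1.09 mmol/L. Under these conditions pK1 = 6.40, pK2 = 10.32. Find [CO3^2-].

α₂ = 1 / (1 + [H⁺]/K2 + [H⁺]²/(K1K2)) = 1 / (1 + 10^+2.81 + 10^+1.70)
   = 1 / (1 + 645.65 + 50.119) = 1/696.77 = 0.001435
[CO3²⁻] = α₂ × DIC = 0.001435 × 1.09 = 0.00156 mmol/L = 1.56 μmol/L

[CO3²⁻] = 1.56 μmol/L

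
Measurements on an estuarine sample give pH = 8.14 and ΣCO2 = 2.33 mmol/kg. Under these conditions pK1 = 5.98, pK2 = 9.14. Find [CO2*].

α₀ = 1 / (1 + K1/[H⁺] + K1K2/[H⁺]²) = 1 / (1 + 10^+2.16 + 10^+1.16)
   = 1 / (1 + 144.54 + 14.454) = 1/160.00 = 0.006250
[CO2*] = α₀ × DIC = 0.006250 × 2.33 = 0.0146 mmol/kg = 14.6 μmol/kg

[CO2*] = 14.6 μmol/kg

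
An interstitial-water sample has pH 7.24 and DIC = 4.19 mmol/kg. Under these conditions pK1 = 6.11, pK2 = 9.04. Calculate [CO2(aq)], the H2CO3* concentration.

[CO2*] = 0.285 mmol/kg

α₀ = 1 / (1 + K1/[H⁺] + K1K2/[H⁺]²) = 1 / (1 + 10^+1.13 + 10^-0.67)
   = 1 / (1 + 13.490 + 0.21380) = 1/14.703 = 0.06801
[CO2*] = α₀ × DIC = 0.06801 × 4.19 = 0.285 mmol/kg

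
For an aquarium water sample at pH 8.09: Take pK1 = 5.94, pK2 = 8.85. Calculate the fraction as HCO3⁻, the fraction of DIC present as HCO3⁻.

α₁ = 0.847

α₁ = 1 / (1 + [H⁺]/K1 + K2/[H⁺]) = 1 / (1 + 10^-2.15 + 10^-0.76)
   = 1 / (1 + 0.0070795 + 0.17378) = 1/1.1809 = 0.8468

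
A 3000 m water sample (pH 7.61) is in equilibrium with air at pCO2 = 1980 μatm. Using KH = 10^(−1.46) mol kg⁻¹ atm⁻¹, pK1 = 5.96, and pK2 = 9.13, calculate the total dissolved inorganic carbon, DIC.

DIC = 3.23 mmol/kg

[CO2*] = KH · pCO2 = 10^(−1.46) × 1980×10^-6 = 6.865×10^-5 mol/kg
α₀ = 1/(1 + K1/[H⁺] + K1K2/[H⁺]²) = 1/(1 + 10^+1.65 + 10^+0.13) = 0.02127
DIC = [CO2*]/α₀ = 6.865×10^-5 / 0.02127 = 3.23 mmol/kg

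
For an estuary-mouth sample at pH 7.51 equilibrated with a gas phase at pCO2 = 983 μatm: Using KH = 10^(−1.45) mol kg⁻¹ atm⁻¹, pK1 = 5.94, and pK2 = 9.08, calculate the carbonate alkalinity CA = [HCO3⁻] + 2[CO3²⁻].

[CO2*] = KH · pCO2 = 10^(−1.45) × 983×10^-6 = 3.488×10^-5 mol/kg
α₀ = 1/(1 + K1/[H⁺] + K1K2/[H⁺]²) = 1/(1 + 10^+1.57 + 10^-0.00) = 0.02554
DIC = [CO2*]/α₀ = 3.488×10^-5 / 0.02554 = 1.366 mmol/kg
CA = (α₁ + 2α₂)·DIC = (0.9489 + 2×0.02554) × 1.366 = 1.37 mmol/kg

CA = 1.37 mmol/kg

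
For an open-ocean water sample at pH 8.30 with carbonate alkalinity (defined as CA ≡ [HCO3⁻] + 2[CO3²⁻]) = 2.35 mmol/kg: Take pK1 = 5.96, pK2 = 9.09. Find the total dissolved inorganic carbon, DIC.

CA = [HCO3⁻] + 2[CO3²⁻] = (α₁ + 2α₂)·DIC
At pH 8.30: [H⁺]/K1 = 10^-2.34 = 0.0045709, K2/[H⁺] = 10^-0.79 = 0.16218
α₁ = 1/(1 + 0.0045709 + 0.16218) = 1/1.1668 = 0.8571; α₂ = α₁·K2/[H⁺] = 0.1390
α₁ + 2α₂ = 1.1351
DIC = CA / (α₁ + 2α₂) = 2.35 / 1.1351 = 2.07 mmol/kg

DIC = 2.07 mmol/kg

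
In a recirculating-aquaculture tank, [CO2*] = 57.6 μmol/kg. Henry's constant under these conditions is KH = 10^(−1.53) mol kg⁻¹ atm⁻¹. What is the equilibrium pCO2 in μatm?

KH = 10^(−1.53) = 2.951×10^-2 mol kg⁻¹ atm⁻¹
pCO2 = [CO2*]/KH = 57.6×10^-6 / 2.951×10^-2 = 1.95×10^-3 atm = 1950 μatm

pCO2 = 1950 μatm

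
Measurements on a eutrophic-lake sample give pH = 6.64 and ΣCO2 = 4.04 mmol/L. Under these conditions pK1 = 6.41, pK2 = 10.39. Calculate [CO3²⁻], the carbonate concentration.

[CO3²⁻] = 0.452 μmol/L

α₂ = 1 / (1 + [H⁺]/K2 + [H⁺]²/(K1K2)) = 1 / (1 + 10^+3.75 + 10^+3.52)
   = 1 / (1 + 5623.4 + 3311.3) = 1/8935.7 = 0.0001119
[CO3²⁻] = α₂ × DIC = 0.0001119 × 4.04 = 0.000452 mmol/L = 0.452 μmol/L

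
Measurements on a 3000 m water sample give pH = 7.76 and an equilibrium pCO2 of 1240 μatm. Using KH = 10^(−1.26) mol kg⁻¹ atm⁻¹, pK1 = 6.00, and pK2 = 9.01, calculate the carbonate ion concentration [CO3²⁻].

[CO3²⁻] = 0.221 mmol/kg

[CO2*] = KH · pCO2 = 10^(−1.26) × 1240×10^-6 = 6.814×10^-5 mol/kg
α₀ = 1/(1 + K1/[H⁺] + K1K2/[H⁺]²) = 1/(1 + 10^+1.76 + 10^+0.51) = 0.01619
DIC = [CO2*]/α₀ = 6.814×10^-5 / 0.01619 = 4.210 mmol/kg
[CO3²⁻] = α₂·DIC; α₂ = 0.05238, so [CO3²⁻] = 0.05238 × 4.210 = 0.221 mmol/kg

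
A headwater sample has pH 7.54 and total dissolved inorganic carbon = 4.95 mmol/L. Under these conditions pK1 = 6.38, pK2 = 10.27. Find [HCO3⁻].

α₁ = 1 / (1 + [H⁺]/K1 + K2/[H⁺]) = 1 / (1 + 10^-1.16 + 10^-2.73)
   = 1 / (1 + 0.069183 + 0.0018621) = 1/1.0710 = 0.9337
[HCO3⁻] = α₁ × DIC = 0.9337 × 4.95 = 4.62 mmol/L

[HCO3⁻] = 4.62 mmol/L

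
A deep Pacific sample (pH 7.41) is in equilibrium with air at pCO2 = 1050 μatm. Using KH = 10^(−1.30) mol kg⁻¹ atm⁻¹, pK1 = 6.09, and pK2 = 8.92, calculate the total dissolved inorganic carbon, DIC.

[CO2*] = KH · pCO2 = 10^(−1.30) × 1050×10^-6 = 5.262×10^-5 mol/kg
α₀ = 1/(1 + K1/[H⁺] + K1K2/[H⁺]²) = 1/(1 + 10^+1.32 + 10^-0.19) = 0.04437
DIC = [CO2*]/α₀ = 5.262×10^-5 / 0.04437 = 1.19 mmol/kg

DIC = 1.19 mmol/kg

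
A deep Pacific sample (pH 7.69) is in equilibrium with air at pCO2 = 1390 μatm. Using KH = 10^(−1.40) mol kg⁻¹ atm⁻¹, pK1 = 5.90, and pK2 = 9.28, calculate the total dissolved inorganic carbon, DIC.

DIC = 3.56 mmol/kg

[CO2*] = KH · pCO2 = 10^(−1.40) × 1390×10^-6 = 5.534×10^-5 mol/kg
α₀ = 1/(1 + K1/[H⁺] + K1K2/[H⁺]²) = 1/(1 + 10^+1.79 + 10^+0.20) = 0.01557
DIC = [CO2*]/α₀ = 5.534×10^-5 / 0.01557 = 3.56 mmol/kg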